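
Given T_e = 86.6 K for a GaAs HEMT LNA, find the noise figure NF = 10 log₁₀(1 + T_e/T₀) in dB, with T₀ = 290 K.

F = 1 + T_e/T₀ = 1 + 86.6/290 = 1.29862
NF = 10 log₁₀(1.29862) = 1.13 dB

1.13 dB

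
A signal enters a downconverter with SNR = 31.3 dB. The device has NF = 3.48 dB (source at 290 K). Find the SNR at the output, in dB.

By definition F = SNR_in/SNR_out, so in dB: SNR_out = SNR_in − NF
SNR_out = 31.3 − 3.48 = 27.82 dB

27.82 dB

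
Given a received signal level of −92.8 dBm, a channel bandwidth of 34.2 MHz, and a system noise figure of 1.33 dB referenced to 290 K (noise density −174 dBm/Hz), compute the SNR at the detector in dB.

4.5 dB

Noise floor: N = −174 + 10 log₁₀(B) + NF
10 log₁₀(3.42×10⁷) = 75.34 dB
N = −174 + 75.34 + 1.33 = −97.33 dBm
SNR = P_sig − N = −92.8 − (−97.33) = 4.53 dB → 4.5 dB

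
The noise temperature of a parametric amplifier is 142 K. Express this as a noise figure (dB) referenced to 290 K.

1.73 dB

F = 1 + T_e/T₀ = 1 + 142/290 = 1.48966
NF = 10 log₁₀(1.48966) = 1.73 dB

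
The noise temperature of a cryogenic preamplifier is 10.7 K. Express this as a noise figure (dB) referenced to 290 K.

F = 1 + T_e/T₀ = 1 + 10.7/290 = 1.0369
NF = 10 log₁₀(1.0369) = 0.157 dB

0.157 dB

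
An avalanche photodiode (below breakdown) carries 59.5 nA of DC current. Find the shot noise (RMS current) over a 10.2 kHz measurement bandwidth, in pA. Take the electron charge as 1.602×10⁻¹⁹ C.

I_n = √(2qI·B)
2qI·B = 2 × 1.602×10⁻¹⁹ × 5.95×10⁻⁸ × 1.02×10⁴ = 1.94×10⁻²² A²
I_n = √(1.94×10⁻²²) = 1.39×10⁻¹¹ A = 13.9 pA

13.9 pA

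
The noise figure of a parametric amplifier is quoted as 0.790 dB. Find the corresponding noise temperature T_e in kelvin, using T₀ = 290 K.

57.9 K

F = 10^(0.790/10) = 1.1995
T_e = (F − 1)·T₀ = (1.1995 − 1) × 290 = 57.9 K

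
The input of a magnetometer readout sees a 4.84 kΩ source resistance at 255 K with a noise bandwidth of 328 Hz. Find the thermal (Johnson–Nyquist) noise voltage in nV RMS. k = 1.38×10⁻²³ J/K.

149 nV

V_n = √(4kTRB)
4kTRB = 4 × 1.38×10⁻²³ × 255 × 4.84×10³ × 3.28×10² = 2.23×10⁻¹⁴ V²
V_n = √(2.23×10⁻¹⁴) = 1.49×10⁻⁷ V = 149 nV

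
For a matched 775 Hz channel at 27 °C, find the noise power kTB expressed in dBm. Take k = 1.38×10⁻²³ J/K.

T = 27 °C + 273.15 = 300.15 K
P_n = kTB = 1.38×10⁻²³ × 300.15 × 7.75×10² = 3.21×10⁻¹⁸ W
In dBm: 10 log₁₀(3.21×10⁻¹⁸ / 10⁻³) = −144.9 dBm

−144.9 dBm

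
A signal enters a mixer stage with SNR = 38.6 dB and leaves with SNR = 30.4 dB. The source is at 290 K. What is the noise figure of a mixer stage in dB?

8.2 dB

NF (dB) = SNR_in(dB) − SNR_out(dB) when the source is at T₀
NF = 38.6 − 30.4 = 8.2 dB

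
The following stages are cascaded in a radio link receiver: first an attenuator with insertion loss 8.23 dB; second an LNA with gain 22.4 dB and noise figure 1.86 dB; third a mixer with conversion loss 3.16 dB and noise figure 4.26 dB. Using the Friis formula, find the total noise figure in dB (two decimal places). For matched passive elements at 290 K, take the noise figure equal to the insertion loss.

10.12 dB

Convert to linear (a loss of L dB is a gain of −L dB): F_i = 10^(NF_i/10), G_i = 10^(G_i,dB/10)
  Stage 1: F_1 = 10^(8.23/10) = 6.653, G_1 = 10^(−8.23/10) = 0.1503
  Stage 2: F_2 = 10^(1.86/10) = 1.535, G_2 = 10^(22.4/10) = 173.8
  Stage 3: F_3 = 10^(4.26/10) = 2.667, G_3 = 10^(−3.16/10) = 0.4831
Friis cascade:
  F = 6.653 + (1.535 − 1)/0.1503 + (2.667 − 1)/26.12 = 10.27
NF = 10 log₁₀(10.27) = 10.12 dB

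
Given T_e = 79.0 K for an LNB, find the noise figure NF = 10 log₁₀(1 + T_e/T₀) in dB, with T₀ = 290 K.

1.05 dB

F = 1 + T_e/T₀ = 1 + 79.0/290 = 1.27241
NF = 10 log₁₀(1.27241) = 1.05 dB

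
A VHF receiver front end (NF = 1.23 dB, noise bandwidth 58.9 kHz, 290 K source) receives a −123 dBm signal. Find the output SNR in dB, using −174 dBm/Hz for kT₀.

Noise floor: N = −174 + 10 log₁₀(B) + NF
10 log₁₀(5.89×10⁴) = 47.7 dB
N = −174 + 47.7 + 1.23 = −125.07 dBm
SNR = P_sig − N = −123 − (−125.07) = 2.07 dB → 2.1 dB

2.1 dB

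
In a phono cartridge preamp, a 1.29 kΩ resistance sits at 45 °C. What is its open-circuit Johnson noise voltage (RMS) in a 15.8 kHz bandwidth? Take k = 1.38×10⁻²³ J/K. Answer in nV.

598 nV

T = 45 °C + 273.15 = 318.15 K
V_n = √(4kTRB)
4kTRB = 4 × 1.38×10⁻²³ × 318.15 × 1.29×10³ × 1.58×10⁴ = 3.58×10⁻¹³ V²
V_n = √(3.58×10⁻¹³) = 5.98×10⁻⁷ V = 598 nV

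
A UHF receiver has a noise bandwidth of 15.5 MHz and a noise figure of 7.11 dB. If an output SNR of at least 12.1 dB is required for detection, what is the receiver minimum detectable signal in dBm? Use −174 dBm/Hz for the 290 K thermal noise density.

−82.9 dBm

Sensitivity = −174 + 10 log₁₀(B) + NF + SNR_min
= −174 + 71.9 + 7.11 + 12.1
= −82.89 dBm → −82.9 dBm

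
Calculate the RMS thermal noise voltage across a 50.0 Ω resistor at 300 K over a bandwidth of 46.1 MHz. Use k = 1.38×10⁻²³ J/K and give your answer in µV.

V_n = √(4kTRB)
4kTRB = 4 × 1.38×10⁻²³ × 300 × 5.00×10¹ × 4.61×10⁷ = 3.82×10⁻¹¹ V²
V_n = √(3.82×10⁻¹¹) = 6.18×10⁻⁶ V = 6.18 µV

6.18 µV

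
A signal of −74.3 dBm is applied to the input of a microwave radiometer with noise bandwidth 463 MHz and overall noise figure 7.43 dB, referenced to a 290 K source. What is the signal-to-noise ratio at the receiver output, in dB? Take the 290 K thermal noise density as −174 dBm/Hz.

5.6 dB

Noise floor: N = −174 + 10 log₁₀(B) + NF
10 log₁₀(4.63×10⁸) = 86.66 dB
N = −174 + 86.66 + 7.43 = −79.91 dBm
SNR = P_sig − N = −74.3 − (−79.91) = 5.61 dB → 5.6 dB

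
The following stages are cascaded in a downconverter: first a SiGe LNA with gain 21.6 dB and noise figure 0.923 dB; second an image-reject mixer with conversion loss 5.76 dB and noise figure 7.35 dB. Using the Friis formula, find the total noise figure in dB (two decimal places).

1.03 dB

Convert to linear (a loss of L dB is a gain of −L dB): F_i = 10^(NF_i/10), G_i = 10^(G_i,dB/10)
  Stage 1: F_1 = 10^(0.923/10) = 1.237, G_1 = 10^(21.6/10) = 144.5
  Stage 2: F_2 = 10^(7.35/10) = 5.433, G_2 = 10^(−5.76/10) = 0.2655
Friis cascade:
  F = 1.237 + (5.433 − 1)/144.5 = 1.267
NF = 10 log₁₀(1.267) = 1.03 dB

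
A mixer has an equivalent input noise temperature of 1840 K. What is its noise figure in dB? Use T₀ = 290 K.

F = 1 + T_e/T₀ = 1 + 1840/290 = 7.34483
NF = 10 log₁₀(7.34483) = 8.66 dB

8.66 dB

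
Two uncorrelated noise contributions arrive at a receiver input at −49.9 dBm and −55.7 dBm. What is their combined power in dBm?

Convert to linear, add, convert back:
P₁ = 1.02×10⁻⁸ W, P₂ = 2.69×10⁻⁹ W
P_tot = 1.29×10⁻⁸ W → 10 log₁₀(P_tot / 10⁻³) = −48.9 dBm

−48.9 dBm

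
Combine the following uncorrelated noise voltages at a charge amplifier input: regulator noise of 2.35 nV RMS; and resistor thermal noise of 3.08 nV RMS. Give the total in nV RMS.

Uncorrelated sources add in power (mean-square): V_tot = √(ΣV_i²)
V_tot = √[(2.35×10⁻⁹)² + (3.08×10⁻⁹)²] = 3.87×10⁻⁹ V = 3.87 nV

3.87 nV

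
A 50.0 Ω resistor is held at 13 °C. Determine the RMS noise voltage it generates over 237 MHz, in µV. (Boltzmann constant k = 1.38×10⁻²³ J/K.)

T = 13 °C + 273.15 = 286.15 K
V_n = √(4kTRB)
4kTRB = 4 × 1.38×10⁻²³ × 286.15 × 5.00×10¹ × 2.37×10⁸ = 1.87×10⁻¹⁰ V²
V_n = √(1.87×10⁻¹⁰) = 1.37×10⁻⁵ V = 13.7 µV

13.7 µV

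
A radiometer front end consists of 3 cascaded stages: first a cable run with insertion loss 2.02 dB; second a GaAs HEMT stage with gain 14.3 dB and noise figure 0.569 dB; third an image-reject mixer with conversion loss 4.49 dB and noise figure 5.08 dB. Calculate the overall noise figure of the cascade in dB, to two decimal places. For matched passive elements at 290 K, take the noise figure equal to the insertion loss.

2.89 dB

Convert to linear (a loss of L dB is a gain of −L dB): F_i = 10^(NF_i/10), G_i = 10^(G_i,dB/10)
  Stage 1: F_1 = 10^(2.02/10) = 1.592, G_1 = 10^(−2.02/10) = 0.6281
  Stage 2: F_2 = 10^(0.569/10) = 1.140, G_2 = 10^(14.3/10) = 26.92
  Stage 3: F_3 = 10^(5.08/10) = 3.221, G_3 = 10^(−4.49/10) = 0.3556
Friis cascade:
  F = 1.592 + (1.140 − 1)/0.6281 + (3.221 − 1)/16.90 = 1.946
NF = 10 log₁₀(1.946) = 2.89 dB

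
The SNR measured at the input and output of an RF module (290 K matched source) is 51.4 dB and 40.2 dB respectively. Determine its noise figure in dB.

NF (dB) = SNR_in(dB) − SNR_out(dB) when the source is at T₀
NF = 51.4 − 40.2 = 11.2 dB

11.2 dB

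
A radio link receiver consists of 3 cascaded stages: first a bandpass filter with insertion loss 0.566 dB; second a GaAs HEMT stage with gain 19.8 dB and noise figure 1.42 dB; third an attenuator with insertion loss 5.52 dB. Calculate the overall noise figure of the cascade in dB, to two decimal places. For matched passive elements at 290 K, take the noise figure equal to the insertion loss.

2.07 dB

Convert to linear (a loss of L dB is a gain of −L dB): F_i = 10^(NF_i/10), G_i = 10^(G_i,dB/10)
  Stage 1: F_1 = 10^(0.566/10) = 1.139, G_1 = 10^(−0.566/10) = 0.8778
  Stage 2: F_2 = 10^(1.42/10) = 1.387, G_2 = 10^(19.8/10) = 95.50
  Stage 3: F_3 = 10^(5.52/10) = 3.565, G_3 = 10^(−5.52/10) = 0.2805
Friis cascade:
  F = 1.139 + (1.387 − 1)/0.8778 + (3.565 − 1)/83.83 = 1.610
NF = 10 log₁₀(1.610) = 2.07 dB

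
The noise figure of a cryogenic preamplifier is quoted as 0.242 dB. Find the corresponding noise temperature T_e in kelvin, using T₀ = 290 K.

F = 10^(0.242/10) = 1.0573
T_e = (F − 1)·T₀ = (1.0573 − 1) × 290 = 16.6 K

16.6 K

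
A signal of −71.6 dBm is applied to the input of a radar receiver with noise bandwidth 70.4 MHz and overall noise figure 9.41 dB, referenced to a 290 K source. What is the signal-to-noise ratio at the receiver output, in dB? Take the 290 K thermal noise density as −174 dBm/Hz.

Noise floor: N = −174 + 10 log₁₀(B) + NF
10 log₁₀(7.04×10⁷) = 78.48 dB
N = −174 + 78.48 + 9.41 = −86.11 dBm
SNR = P_sig − N = −71.6 − (−86.11) = 14.51 dB → 14.5 dB

14.5 dB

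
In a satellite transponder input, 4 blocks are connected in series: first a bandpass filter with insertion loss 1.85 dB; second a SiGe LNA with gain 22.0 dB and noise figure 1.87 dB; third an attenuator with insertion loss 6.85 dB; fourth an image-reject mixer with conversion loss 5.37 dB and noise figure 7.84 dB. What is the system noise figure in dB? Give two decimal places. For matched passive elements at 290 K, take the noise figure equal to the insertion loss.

4.20 dB

Convert to linear (a loss of L dB is a gain of −L dB): F_i = 10^(NF_i/10), G_i = 10^(G_i,dB/10)
  Stage 1: F_1 = 10^(1.85/10) = 1.531, G_1 = 10^(−1.85/10) = 0.6531
  Stage 2: F_2 = 10^(1.87/10) = 1.538, G_2 = 10^(22.0/10) = 158.5
  Stage 3: F_3 = 10^(6.85/10) = 4.842, G_3 = 10^(−6.85/10) = 0.2065
  Stage 4: F_4 = 10^(7.84/10) = 6.081, G_4 = 10^(−5.37/10) = 0.2904
Friis cascade:
  F = 1.531 + (1.538 − 1)/0.6531 + (4.842 − 1)/103.5 + (6.081 − 1)/21.38 = 2.630
NF = 10 log₁₀(2.630) = 4.20 dB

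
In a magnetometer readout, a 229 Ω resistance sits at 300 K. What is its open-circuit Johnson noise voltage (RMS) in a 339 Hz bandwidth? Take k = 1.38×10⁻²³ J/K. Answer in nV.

35.9 nV

V_n = √(4kTRB)
4kTRB = 4 × 1.38×10⁻²³ × 300 × 2.29×10² × 3.39×10² = 1.29×10⁻¹⁵ V²
V_n = √(1.29×10⁻¹⁵) = 3.59×10⁻⁸ V = 35.9 nV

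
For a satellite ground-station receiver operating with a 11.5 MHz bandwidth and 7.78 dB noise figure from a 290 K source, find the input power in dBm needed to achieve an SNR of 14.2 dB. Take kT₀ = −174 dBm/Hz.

−81.4 dBm

Sensitivity = −174 + 10 log₁₀(B) + NF + SNR_min
= −174 + 70.61 + 7.78 + 14.2
= −81.41 dBm → −81.4 dBm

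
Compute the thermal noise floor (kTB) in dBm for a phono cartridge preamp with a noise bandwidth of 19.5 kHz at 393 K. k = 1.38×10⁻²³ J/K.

P_n = kTB = 1.38×10⁻²³ × 393 × 1.95×10⁴ = 1.06×10⁻¹⁶ W
In dBm: 10 log₁₀(1.06×10⁻¹⁶ / 10⁻³) = −129.8 dBm

−129.8 dBm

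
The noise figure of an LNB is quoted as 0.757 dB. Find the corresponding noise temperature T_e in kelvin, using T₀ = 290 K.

55.2 K

F = 10^(0.757/10) = 1.19042
T_e = (F − 1)·T₀ = (1.19042 − 1) × 290 = 55.2 K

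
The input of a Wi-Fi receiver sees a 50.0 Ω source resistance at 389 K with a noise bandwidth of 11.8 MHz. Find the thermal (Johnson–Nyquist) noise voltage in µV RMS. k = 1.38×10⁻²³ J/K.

V_n = √(4kTRB)
4kTRB = 4 × 1.38×10⁻²³ × 389 × 5.00×10¹ × 1.18×10⁷ = 1.27×10⁻¹¹ V²
V_n = √(1.27×10⁻¹¹) = 3.56×10⁻⁶ V = 3.56 µV

3.56 µV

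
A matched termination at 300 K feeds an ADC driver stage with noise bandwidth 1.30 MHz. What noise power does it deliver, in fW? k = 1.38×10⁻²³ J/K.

5.38 fW

P_n = kTB = 1.38×10⁻²³ × 300 × 1.30×10⁶ = 5.38×10⁻¹⁵ W = 5.38 fW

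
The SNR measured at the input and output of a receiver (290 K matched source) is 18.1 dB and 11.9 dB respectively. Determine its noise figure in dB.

NF (dB) = SNR_in(dB) − SNR_out(dB) when the source is at T₀
NF = 18.1 − 11.9 = 6.2 dB

6.2 dB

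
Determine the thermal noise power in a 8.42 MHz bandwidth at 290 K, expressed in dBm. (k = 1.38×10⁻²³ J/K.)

−104.7 dBm

P_n = kTB = 1.38×10⁻²³ × 290 × 8.42×10⁶ = 3.37×10⁻¹⁴ W
In dBm: 10 log₁₀(3.37×10⁻¹⁴ / 10⁻³) = −104.7 dBm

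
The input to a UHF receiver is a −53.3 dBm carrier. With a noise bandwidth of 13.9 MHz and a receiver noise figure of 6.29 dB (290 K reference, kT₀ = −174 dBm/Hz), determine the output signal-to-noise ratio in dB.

43.0 dB

Noise floor: N = −174 + 10 log₁₀(B) + NF
10 log₁₀(1.39×10⁷) = 71.43 dB
N = −174 + 71.43 + 6.29 = −96.28 dBm
SNR = P_sig − N = −53.3 − (−96.28) = 42.98 dB → 43.0 dB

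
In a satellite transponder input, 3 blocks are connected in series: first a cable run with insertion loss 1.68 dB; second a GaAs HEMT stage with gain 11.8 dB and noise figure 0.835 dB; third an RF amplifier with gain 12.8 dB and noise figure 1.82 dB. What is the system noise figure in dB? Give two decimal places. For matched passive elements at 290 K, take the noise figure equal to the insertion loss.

Convert to linear (a loss of L dB is a gain of −L dB): F_i = 10^(NF_i/10), G_i = 10^(G_i,dB/10)
  Stage 1: F_1 = 10^(1.68/10) = 1.472, G_1 = 10^(−1.68/10) = 0.6792
  Stage 2: F_2 = 10^(0.835/10) = 1.212, G_2 = 10^(11.8/10) = 15.14
  Stage 3: F_3 = 10^(1.82/10) = 1.521, G_3 = 10^(12.8/10) = 19.05
Friis cascade:
  F = 1.472 + (1.212 − 1)/0.6792 + (1.521 − 1)/10.28 = 1.835
NF = 10 log₁₀(1.835) = 2.64 dB

2.64 dB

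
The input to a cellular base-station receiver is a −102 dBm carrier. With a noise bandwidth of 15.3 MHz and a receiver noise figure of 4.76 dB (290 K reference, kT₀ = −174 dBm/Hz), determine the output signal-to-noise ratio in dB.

Noise floor: N = −174 + 10 log₁₀(B) + NF
10 log₁₀(1.53×10⁷) = 71.85 dB
N = −174 + 71.85 + 4.76 = −97.39 dBm
SNR = P_sig − N = −102 − (−97.39) = −4.61 dB → −4.6 dB

−4.6 dB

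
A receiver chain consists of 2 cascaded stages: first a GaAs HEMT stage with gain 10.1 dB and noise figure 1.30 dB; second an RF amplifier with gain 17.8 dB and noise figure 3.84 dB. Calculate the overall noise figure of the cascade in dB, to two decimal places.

1.73 dB

Convert to linear (a loss of L dB is a gain of −L dB): F_i = 10^(NF_i/10), G_i = 10^(G_i,dB/10)
  Stage 1: F_1 = 10^(1.30/10) = 1.349, G_1 = 10^(10.1/10) = 10.23
  Stage 2: F_2 = 10^(3.84/10) = 2.421, G_2 = 10^(17.8/10) = 60.26
Friis cascade:
  F = 1.349 + (2.421 − 1)/10.23 = 1.488
NF = 10 log₁₀(1.488) = 1.73 dB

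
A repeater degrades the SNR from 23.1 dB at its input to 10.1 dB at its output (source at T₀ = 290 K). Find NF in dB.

13.0 dB

NF (dB) = SNR_in(dB) − SNR_out(dB) when the source is at T₀
NF = 23.1 − 10.1 = 13.0 dB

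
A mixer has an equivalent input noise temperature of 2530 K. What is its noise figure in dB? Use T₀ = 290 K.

9.88 dB

F = 1 + T_e/T₀ = 1 + 2530/290 = 9.72414
NF = 10 log₁₀(9.72414) = 9.88 dB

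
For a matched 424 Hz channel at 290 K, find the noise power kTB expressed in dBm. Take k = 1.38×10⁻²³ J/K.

−147.7 dBm

P_n = kTB = 1.38×10⁻²³ × 290 × 4.24×10² = 1.70×10⁻¹⁸ W
In dBm: 10 log₁₀(1.70×10⁻¹⁸ / 10⁻³) = −147.7 dBm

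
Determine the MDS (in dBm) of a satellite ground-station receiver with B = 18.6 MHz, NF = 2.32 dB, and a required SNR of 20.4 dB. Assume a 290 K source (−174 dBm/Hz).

Sensitivity = −174 + 10 log₁₀(B) + NF + SNR_min
= −174 + 72.7 + 2.32 + 20.4
= −78.58 dBm → −78.6 dBm

−78.6 dBm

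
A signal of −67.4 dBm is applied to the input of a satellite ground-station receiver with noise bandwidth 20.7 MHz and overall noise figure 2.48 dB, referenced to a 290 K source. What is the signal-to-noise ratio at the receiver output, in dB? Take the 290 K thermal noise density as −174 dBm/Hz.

Noise floor: N = −174 + 10 log₁₀(B) + NF
10 log₁₀(2.07×10⁷) = 73.16 dB
N = −174 + 73.16 + 2.48 = −98.36 dBm
SNR = P_sig − N = −67.4 − (−98.36) = 30.96 dB → 31.0 dB

31.0 dB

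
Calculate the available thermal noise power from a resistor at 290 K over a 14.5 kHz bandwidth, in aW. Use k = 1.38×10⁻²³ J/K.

P_n = kTB = 1.38×10⁻²³ × 290 × 1.45×10⁴ = 5.80×10⁻¹⁷ W = 58.0 aW

58.0 aW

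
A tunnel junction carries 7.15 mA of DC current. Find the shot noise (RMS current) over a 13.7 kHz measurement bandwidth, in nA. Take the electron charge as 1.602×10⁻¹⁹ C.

I_n = √(2qI·B)
2qI·B = 2 × 1.602×10⁻¹⁹ × 7.15×10⁻³ × 1.37×10⁴ = 3.14×10⁻¹⁷ A²
I_n = √(3.14×10⁻¹⁷) = 5.60×10⁻⁹ A = 5.60 nA

5.60 nA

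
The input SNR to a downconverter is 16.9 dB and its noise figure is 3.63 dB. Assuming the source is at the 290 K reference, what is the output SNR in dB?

13.27 dB

By definition F = SNR_in/SNR_out, so in dB: SNR_out = SNR_in − NF
SNR_out = 16.9 − 3.63 = 13.27 dB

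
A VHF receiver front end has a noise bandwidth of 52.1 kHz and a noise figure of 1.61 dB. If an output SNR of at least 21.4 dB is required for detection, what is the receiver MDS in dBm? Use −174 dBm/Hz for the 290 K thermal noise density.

Sensitivity = −174 + 10 log₁₀(B) + NF + SNR_min
= −174 + 47.17 + 1.61 + 21.4
= −103.82 dBm → −103.8 dBm

−103.8 dBm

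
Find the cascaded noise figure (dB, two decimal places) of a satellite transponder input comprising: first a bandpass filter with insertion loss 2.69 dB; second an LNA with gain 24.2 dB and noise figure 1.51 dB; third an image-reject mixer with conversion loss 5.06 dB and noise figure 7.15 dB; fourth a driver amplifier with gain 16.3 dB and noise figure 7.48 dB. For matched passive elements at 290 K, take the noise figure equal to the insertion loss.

4.42 dB

Convert to linear (a loss of L dB is a gain of −L dB): F_i = 10^(NF_i/10), G_i = 10^(G_i,dB/10)
  Stage 1: F_1 = 10^(2.69/10) = 1.858, G_1 = 10^(−2.69/10) = 0.5383
  Stage 2: F_2 = 10^(1.51/10) = 1.416, G_2 = 10^(24.2/10) = 263.0
  Stage 3: F_3 = 10^(7.15/10) = 5.188, G_3 = 10^(−5.06/10) = 0.3119
  Stage 4: F_4 = 10^(7.48/10) = 5.598, G_4 = 10^(16.3/10) = 42.66
Friis cascade:
  F = 1.858 + (1.416 − 1)/0.5383 + (5.188 − 1)/141.6 + (5.598 − 1)/44.16 = 2.764
NF = 10 log₁₀(2.764) = 4.42 dB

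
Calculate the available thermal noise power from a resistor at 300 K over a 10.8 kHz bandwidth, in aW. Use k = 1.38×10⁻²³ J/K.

44.7 aW

P_n = kTB = 1.38×10⁻²³ × 300 × 1.08×10⁴ = 4.47×10⁻¹⁷ W = 44.7 aW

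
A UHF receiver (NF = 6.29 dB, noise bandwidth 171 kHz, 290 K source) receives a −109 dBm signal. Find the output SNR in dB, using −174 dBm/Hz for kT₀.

6.4 dB

Noise floor: N = −174 + 10 log₁₀(B) + NF
10 log₁₀(1.71×10⁵) = 52.33 dB
N = −174 + 52.33 + 6.29 = −115.38 dBm
SNR = P_sig − N = −109 − (−115.38) = 6.38 dB → 6.4 dB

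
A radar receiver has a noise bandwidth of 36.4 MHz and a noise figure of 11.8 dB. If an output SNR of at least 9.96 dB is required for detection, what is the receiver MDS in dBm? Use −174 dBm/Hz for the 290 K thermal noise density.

−76.6 dBm

Sensitivity = −174 + 10 log₁₀(B) + NF + SNR_min
= −174 + 75.61 + 11.8 + 9.96
= −76.63 dBm → −76.6 dBm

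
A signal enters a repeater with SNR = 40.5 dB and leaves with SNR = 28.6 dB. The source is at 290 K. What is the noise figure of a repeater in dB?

NF (dB) = SNR_in(dB) − SNR_out(dB) when the source is at T₀
NF = 40.5 − 28.6 = 11.9 dB

11.9 dB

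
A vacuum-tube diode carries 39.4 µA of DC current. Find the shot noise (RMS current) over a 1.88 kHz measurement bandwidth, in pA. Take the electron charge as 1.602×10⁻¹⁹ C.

I_n = √(2qI·B)
2qI·B = 2 × 1.602×10⁻¹⁹ × 3.94×10⁻⁵ × 1.88×10³ = 2.37×10⁻²⁰ A²
I_n = √(2.37×10⁻²⁰) = 1.54×10⁻¹⁰ A = 154 pA

154 pA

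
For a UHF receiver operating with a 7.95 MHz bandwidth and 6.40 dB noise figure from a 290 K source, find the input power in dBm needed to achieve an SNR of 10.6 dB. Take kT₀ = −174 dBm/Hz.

−88.0 dBm

Sensitivity = −174 + 10 log₁₀(B) + NF + SNR_min
= −174 + 69 + 6.40 + 10.6
= −88.00 dBm → −88.0 dBm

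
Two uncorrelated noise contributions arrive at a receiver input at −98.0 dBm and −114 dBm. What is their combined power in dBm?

−97.9 dBm

Convert to linear, add, convert back:
P₁ = 1.58×10⁻¹³ W, P₂ = 3.98×10⁻¹⁵ W
P_tot = 1.62×10⁻¹³ W → 10 log₁₀(P_tot / 10⁻³) = −97.9 dBm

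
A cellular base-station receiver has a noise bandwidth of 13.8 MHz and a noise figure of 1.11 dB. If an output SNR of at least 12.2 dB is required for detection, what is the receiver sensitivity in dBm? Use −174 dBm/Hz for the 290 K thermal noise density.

Sensitivity = −174 + 10 log₁₀(B) + NF + SNR_min
= −174 + 71.4 + 1.11 + 12.2
= −89.29 dBm → −89.3 dBm

−89.3 dBm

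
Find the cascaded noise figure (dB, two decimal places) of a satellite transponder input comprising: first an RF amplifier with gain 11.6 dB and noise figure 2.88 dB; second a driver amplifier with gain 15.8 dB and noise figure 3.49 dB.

Convert to linear (a loss of L dB is a gain of −L dB): F_i = 10^(NF_i/10), G_i = 10^(G_i,dB/10)
  Stage 1: F_1 = 10^(2.88/10) = 1.941, G_1 = 10^(11.6/10) = 14.45
  Stage 2: F_2 = 10^(3.49/10) = 2.234, G_2 = 10^(15.8/10) = 38.02
Friis cascade:
  F = 1.941 + (2.234 − 1)/14.45 = 2.026
NF = 10 log₁₀(2.026) = 3.07 dB

3.07 dB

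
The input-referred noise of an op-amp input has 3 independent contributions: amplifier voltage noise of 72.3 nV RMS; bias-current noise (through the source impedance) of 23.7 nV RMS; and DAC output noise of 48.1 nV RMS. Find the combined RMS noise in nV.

Uncorrelated sources add in power (mean-square): V_tot = √(ΣV_i²)
V_tot = √[(7.23×10⁻⁸)² + (2.37×10⁻⁸)² + (4.81×10⁻⁸)²] = 9.00×10⁻⁸ V = 90.0 nV

90.0 nV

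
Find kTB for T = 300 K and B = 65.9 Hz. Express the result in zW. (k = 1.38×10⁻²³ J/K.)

P_n = kTB = 1.38×10⁻²³ × 300 × 6.59×10¹ = 2.73×10⁻¹⁹ W = 273 zW

273 zW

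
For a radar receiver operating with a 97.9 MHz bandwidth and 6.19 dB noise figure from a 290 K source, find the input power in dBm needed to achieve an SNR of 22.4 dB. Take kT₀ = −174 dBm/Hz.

Sensitivity = −174 + 10 log₁₀(B) + NF + SNR_min
= −174 + 79.91 + 6.19 + 22.4
= −65.50 dBm → −65.5 dBm

−65.5 dBm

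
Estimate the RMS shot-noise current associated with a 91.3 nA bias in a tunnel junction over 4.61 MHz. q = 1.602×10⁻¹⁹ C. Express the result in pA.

367 pA

I_n = √(2qI·B)
2qI·B = 2 × 1.602×10⁻¹⁹ × 9.13×10⁻⁸ × 4.61×10⁶ = 1.35×10⁻¹⁹ A²
I_n = √(1.35×10⁻¹⁹) = 3.67×10⁻¹⁰ A = 367 pA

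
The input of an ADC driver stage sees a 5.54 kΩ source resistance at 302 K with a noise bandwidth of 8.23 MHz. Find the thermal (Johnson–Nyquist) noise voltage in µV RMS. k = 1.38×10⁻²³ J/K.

27.6 µV

V_n = √(4kTRB)
4kTRB = 4 × 1.38×10⁻²³ × 302 × 5.54×10³ × 8.23×10⁶ = 7.60×10⁻¹⁰ V²
V_n = √(7.60×10⁻¹⁰) = 2.76×10⁻⁵ V = 27.6 µV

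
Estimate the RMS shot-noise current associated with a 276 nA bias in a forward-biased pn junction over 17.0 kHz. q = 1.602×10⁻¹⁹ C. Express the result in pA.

38.8 pA

I_n = √(2qI·B)
2qI·B = 2 × 1.602×10⁻¹⁹ × 2.76×10⁻⁷ × 1.70×10⁴ = 1.50×10⁻²¹ A²
I_n = √(1.50×10⁻²¹) = 3.88×10⁻¹¹ A = 38.8 pA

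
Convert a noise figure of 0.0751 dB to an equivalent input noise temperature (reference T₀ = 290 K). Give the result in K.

5.06 K

F = 10^(0.0751/10) = 1.01744
T_e = (F − 1)·T₀ = (1.01744 − 1) × 290 = 5.06 K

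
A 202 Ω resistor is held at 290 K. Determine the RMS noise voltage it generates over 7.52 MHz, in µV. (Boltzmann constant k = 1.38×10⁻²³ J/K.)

4.93 µV

V_n = √(4kTRB)
4kTRB = 4 × 1.38×10⁻²³ × 290 × 2.02×10² × 7.52×10⁶ = 2.43×10⁻¹¹ V²
V_n = √(2.43×10⁻¹¹) = 4.93×10⁻⁶ V = 4.93 µV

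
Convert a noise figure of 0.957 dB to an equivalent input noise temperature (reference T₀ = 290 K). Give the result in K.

F = 10^(0.957/10) = 1.24652
T_e = (F − 1)·T₀ = (1.24652 − 1) × 290 = 71.5 K

71.5 K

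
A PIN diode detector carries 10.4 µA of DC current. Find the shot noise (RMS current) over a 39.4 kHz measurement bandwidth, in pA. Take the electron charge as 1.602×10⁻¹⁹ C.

I_n = √(2qI·B)
2qI·B = 2 × 1.602×10⁻¹⁹ × 1.04×10⁻⁵ × 3.94×10⁴ = 1.31×10⁻¹⁹ A²
I_n = √(1.31×10⁻¹⁹) = 3.62×10⁻¹⁰ A = 362 pA

362 pA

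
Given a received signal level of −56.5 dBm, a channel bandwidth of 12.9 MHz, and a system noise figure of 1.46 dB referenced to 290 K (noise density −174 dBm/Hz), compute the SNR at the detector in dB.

44.9 dB

Noise floor: N = −174 + 10 log₁₀(B) + NF
10 log₁₀(1.29×10⁷) = 71.11 dB
N = −174 + 71.11 + 1.46 = −101.43 dBm
SNR = P_sig − N = −56.5 − (−101.43) = 44.93 dB → 44.9 dB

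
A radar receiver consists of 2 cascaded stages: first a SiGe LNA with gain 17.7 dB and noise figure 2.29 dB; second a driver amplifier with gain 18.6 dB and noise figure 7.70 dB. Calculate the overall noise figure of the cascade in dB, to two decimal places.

2.50 dB

Convert to linear (a loss of L dB is a gain of −L dB): F_i = 10^(NF_i/10), G_i = 10^(G_i,dB/10)
  Stage 1: F_1 = 10^(2.29/10) = 1.694, G_1 = 10^(17.7/10) = 58.88
  Stage 2: F_2 = 10^(7.70/10) = 5.888, G_2 = 10^(18.6/10) = 72.44
Friis cascade:
  F = 1.694 + (5.888 − 1)/58.88 = 1.777
NF = 10 log₁₀(1.777) = 2.50 dB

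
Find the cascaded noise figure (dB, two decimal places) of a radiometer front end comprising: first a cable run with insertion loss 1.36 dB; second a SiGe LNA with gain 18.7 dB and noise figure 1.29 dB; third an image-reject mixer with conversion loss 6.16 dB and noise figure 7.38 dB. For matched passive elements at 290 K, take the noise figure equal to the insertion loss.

2.84 dB

Convert to linear (a loss of L dB is a gain of −L dB): F_i = 10^(NF_i/10), G_i = 10^(G_i,dB/10)
  Stage 1: F_1 = 10^(1.36/10) = 1.368, G_1 = 10^(−1.36/10) = 0.7311
  Stage 2: F_2 = 10^(1.29/10) = 1.346, G_2 = 10^(18.7/10) = 74.13
  Stage 3: F_3 = 10^(7.38/10) = 5.470, G_3 = 10^(−6.16/10) = 0.2421
Friis cascade:
  F = 1.368 + (1.346 − 1)/0.7311 + (5.470 − 1)/54.20 = 1.923
NF = 10 log₁₀(1.923) = 2.84 dB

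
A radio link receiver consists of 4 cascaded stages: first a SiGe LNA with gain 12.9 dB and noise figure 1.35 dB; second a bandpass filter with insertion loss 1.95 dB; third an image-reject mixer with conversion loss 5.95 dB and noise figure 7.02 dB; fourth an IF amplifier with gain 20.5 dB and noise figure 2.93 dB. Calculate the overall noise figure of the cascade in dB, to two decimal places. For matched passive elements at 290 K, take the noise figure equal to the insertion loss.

3.06 dB

Convert to linear (a loss of L dB is a gain of −L dB): F_i = 10^(NF_i/10), G_i = 10^(G_i,dB/10)
  Stage 1: F_1 = 10^(1.35/10) = 1.365, G_1 = 10^(12.9/10) = 19.50
  Stage 2: F_2 = 10^(1.95/10) = 1.567, G_2 = 10^(−1.95/10) = 0.6383
  Stage 3: F_3 = 10^(7.02/10) = 5.035, G_3 = 10^(−5.95/10) = 0.2541
  Stage 4: F_4 = 10^(2.93/10) = 1.963, G_4 = 10^(20.5/10) = 112.2
Friis cascade:
  F = 1.365 + (1.567 − 1)/19.50 + (5.035 − 1)/12.45 + (1.963 − 1)/3.162 = 2.023
NF = 10 log₁₀(2.023) = 3.06 dB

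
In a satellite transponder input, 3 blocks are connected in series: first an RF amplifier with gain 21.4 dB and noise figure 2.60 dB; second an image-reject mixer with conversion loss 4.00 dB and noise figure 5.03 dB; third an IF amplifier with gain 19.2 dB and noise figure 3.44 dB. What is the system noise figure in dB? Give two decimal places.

Convert to linear (a loss of L dB is a gain of −L dB): F_i = 10^(NF_i/10), G_i = 10^(G_i,dB/10)
  Stage 1: F_1 = 10^(2.60/10) = 1.820, G_1 = 10^(21.4/10) = 138.0
  Stage 2: F_2 = 10^(5.03/10) = 3.184, G_2 = 10^(−4.00/10) = 0.3981
  Stage 3: F_3 = 10^(3.44/10) = 2.208, G_3 = 10^(19.2/10) = 83.18
Friis cascade:
  F = 1.820 + (3.184 − 1)/138.0 + (2.208 − 1)/54.95 = 1.858
NF = 10 log₁₀(1.858) = 2.69 dB

2.69 dB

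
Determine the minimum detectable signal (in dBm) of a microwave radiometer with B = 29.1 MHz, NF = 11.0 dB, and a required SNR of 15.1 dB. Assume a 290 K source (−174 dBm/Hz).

−73.3 dBm

Sensitivity = −174 + 10 log₁₀(B) + NF + SNR_min
= −174 + 74.64 + 11.0 + 15.1
= −73.26 dBm → −73.3 dBm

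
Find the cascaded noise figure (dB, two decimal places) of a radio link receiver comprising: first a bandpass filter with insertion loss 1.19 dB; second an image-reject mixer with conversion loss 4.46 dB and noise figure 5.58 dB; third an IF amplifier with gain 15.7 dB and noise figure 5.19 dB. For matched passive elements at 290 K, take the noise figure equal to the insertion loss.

11.21 dB

Convert to linear (a loss of L dB is a gain of −L dB): F_i = 10^(NF_i/10), G_i = 10^(G_i,dB/10)
  Stage 1: F_1 = 10^(1.19/10) = 1.315, G_1 = 10^(−1.19/10) = 0.7603
  Stage 2: F_2 = 10^(5.58/10) = 3.614, G_2 = 10^(−4.46/10) = 0.3581
  Stage 3: F_3 = 10^(5.19/10) = 3.304, G_3 = 10^(15.7/10) = 37.15
Friis cascade:
  F = 1.315 + (3.614 − 1)/0.7603 + (3.304 − 1)/0.2723 = 13.21
NF = 10 log₁₀(13.21) = 11.21 dB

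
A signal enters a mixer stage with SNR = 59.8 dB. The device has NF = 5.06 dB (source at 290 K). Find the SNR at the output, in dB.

By definition F = SNR_in/SNR_out, so in dB: SNR_out = SNR_in − NF
SNR_out = 59.8 − 5.06 = 54.74 dB

54.74 dB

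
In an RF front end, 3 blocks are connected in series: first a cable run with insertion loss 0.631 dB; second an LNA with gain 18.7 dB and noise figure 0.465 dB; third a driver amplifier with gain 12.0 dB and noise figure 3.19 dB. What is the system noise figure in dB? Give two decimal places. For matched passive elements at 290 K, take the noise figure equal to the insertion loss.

1.15 dB

Convert to linear (a loss of L dB is a gain of −L dB): F_i = 10^(NF_i/10), G_i = 10^(G_i,dB/10)
  Stage 1: F_1 = 10^(0.631/10) = 1.156, G_1 = 10^(−0.631/10) = 0.8648
  Stage 2: F_2 = 10^(0.465/10) = 1.113, G_2 = 10^(18.7/10) = 74.13
  Stage 3: F_3 = 10^(3.19/10) = 2.084, G_3 = 10^(12.0/10) = 15.85
Friis cascade:
  F = 1.156 + (1.113 − 1)/0.8648 + (2.084 − 1)/64.11 = 1.304
NF = 10 log₁₀(1.304) = 1.15 dB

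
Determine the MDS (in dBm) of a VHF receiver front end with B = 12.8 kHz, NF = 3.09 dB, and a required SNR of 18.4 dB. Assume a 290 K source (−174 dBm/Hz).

Sensitivity = −174 + 10 log₁₀(B) + NF + SNR_min
= −174 + 41.07 + 3.09 + 18.4
= −111.44 dBm → −111.4 dBm

−111.4 dBm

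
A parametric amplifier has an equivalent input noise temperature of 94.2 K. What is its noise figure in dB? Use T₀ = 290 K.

F = 1 + T_e/T₀ = 1 + 94.2/290 = 1.32483
NF = 10 log₁₀(1.32483) = 1.22 dB

1.22 dB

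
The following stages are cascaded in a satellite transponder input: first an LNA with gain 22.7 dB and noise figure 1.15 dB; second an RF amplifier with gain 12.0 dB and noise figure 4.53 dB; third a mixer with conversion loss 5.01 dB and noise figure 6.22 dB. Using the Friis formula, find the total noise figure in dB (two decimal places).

Convert to linear (a loss of L dB is a gain of −L dB): F_i = 10^(NF_i/10), G_i = 10^(G_i,dB/10)
  Stage 1: F_1 = 10^(1.15/10) = 1.303, G_1 = 10^(22.7/10) = 186.2
  Stage 2: F_2 = 10^(4.53/10) = 2.838, G_2 = 10^(12.0/10) = 15.85
  Stage 3: F_3 = 10^(6.22/10) = 4.188, G_3 = 10^(−5.01/10) = 0.3155
Friis cascade:
  F = 1.303 + (2.838 − 1)/186.2 + (4.188 − 1)/2951 = 1.314
NF = 10 log₁₀(1.314) = 1.19 dB

1.19 dB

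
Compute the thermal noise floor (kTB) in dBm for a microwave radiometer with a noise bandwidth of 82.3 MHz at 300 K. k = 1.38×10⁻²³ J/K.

−94.7 dBm

P_n = kTB = 1.38×10⁻²³ × 300 × 8.23×10⁷ = 3.41×10⁻¹³ W
In dBm: 10 log₁₀(3.41×10⁻¹³ / 10⁻³) = −94.7 dBm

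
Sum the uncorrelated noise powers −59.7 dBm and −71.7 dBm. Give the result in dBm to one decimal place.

Convert to linear, add, convert back:
P₁ = 1.07×10⁻⁹ W, P₂ = 6.76×10⁻¹¹ W
P_tot = 1.14×10⁻⁹ W → 10 log₁₀(P_tot / 10⁻³) = −59.4 dBm

−59.4 dBm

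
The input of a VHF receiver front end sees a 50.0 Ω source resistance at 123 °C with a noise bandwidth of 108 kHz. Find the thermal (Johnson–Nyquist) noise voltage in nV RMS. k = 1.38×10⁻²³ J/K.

T = 123 °C + 273.15 = 396.15 K
V_n = √(4kTRB)
4kTRB = 4 × 1.38×10⁻²³ × 396.15 × 5.00×10¹ × 1.08×10⁵ = 1.18×10⁻¹³ V²
V_n = √(1.18×10⁻¹³) = 3.44×10⁻⁷ V = 344 nV

344 nV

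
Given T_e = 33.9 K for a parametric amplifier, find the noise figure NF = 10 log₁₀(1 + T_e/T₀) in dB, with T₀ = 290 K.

F = 1 + T_e/T₀ = 1 + 33.9/290 = 1.1169
NF = 10 log₁₀(1.1169) = 0.480 dB

0.480 dB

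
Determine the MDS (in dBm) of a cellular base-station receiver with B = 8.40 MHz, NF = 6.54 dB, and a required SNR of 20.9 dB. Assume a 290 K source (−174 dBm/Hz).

−77.3 dBm

Sensitivity = −174 + 10 log₁₀(B) + NF + SNR_min
= −174 + 69.24 + 6.54 + 20.9
= −77.32 dBm → −77.3 dBm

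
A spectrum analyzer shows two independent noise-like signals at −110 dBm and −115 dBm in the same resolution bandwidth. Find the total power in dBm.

Convert to linear, add, convert back:
P₁ = 1.00×10⁻¹⁴ W, P₂ = 3.16×10⁻¹⁵ W
P_tot = 1.32×10⁻¹⁴ W → 10 log₁₀(P_tot / 10⁻³) = −108.8 dBm

−108.8 dBm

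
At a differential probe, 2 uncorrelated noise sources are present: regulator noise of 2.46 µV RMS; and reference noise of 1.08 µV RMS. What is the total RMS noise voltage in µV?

Uncorrelated sources add in power (mean-square): V_tot = √(ΣV_i²)
V_tot = √[(2.46×10⁻⁶)² + (1.08×10⁻⁶)²] = 2.69×10⁻⁶ V = 2.69 µV

2.69 µV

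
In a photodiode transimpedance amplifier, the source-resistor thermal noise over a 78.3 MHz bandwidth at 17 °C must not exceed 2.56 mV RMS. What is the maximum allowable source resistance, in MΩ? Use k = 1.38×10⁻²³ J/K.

T = 17 °C + 273.15 = 290.15 K
Johnson–Nyquist: V_n = √(4kTRB) ⇒ R = V_n² / (4kTB)
4kTB = 4 × 1.38×10⁻²³ × 290.15 × 7.83×10⁷ = 1.25×10⁻¹²
R = (2.56×10⁻³)² / 1.25×10⁻¹² = 5.23×10⁶ Ω = 5.23 MΩ

5.23 MΩ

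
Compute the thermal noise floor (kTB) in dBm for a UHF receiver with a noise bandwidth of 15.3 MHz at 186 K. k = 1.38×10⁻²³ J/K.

P_n = kTB = 1.38×10⁻²³ × 186 × 1.53×10⁷ = 3.93×10⁻¹⁴ W
In dBm: 10 log₁₀(3.93×10⁻¹⁴ / 10⁻³) = −104.1 dBm

−104.1 dBm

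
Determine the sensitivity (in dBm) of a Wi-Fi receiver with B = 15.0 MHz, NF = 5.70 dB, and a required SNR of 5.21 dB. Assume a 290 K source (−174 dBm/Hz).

−91.3 dBm

Sensitivity = −174 + 10 log₁₀(B) + NF + SNR_min
= −174 + 71.76 + 5.70 + 5.21
= −91.33 dBm → −91.3 dBm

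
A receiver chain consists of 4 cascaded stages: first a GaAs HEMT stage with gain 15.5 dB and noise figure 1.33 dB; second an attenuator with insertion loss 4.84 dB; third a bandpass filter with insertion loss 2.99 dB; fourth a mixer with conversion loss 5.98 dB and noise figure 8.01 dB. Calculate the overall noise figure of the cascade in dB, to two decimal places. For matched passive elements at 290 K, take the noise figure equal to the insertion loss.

Convert to linear (a loss of L dB is a gain of −L dB): F_i = 10^(NF_i/10), G_i = 10^(G_i,dB/10)
  Stage 1: F_1 = 10^(1.33/10) = 1.358, G_1 = 10^(15.5/10) = 35.48
  Stage 2: F_2 = 10^(4.84/10) = 3.048, G_2 = 10^(−4.84/10) = 0.3281
  Stage 3: F_3 = 10^(2.99/10) = 1.991, G_3 = 10^(−2.99/10) = 0.5023
  Stage 4: F_4 = 10^(8.01/10) = 6.324, G_4 = 10^(−5.98/10) = 0.2523
Friis cascade:
  F = 1.358 + (3.048 − 1)/35.48 + (1.991 − 1)/11.64 + (6.324 − 1)/5.848 = 2.412
NF = 10 log₁₀(2.412) = 3.82 dB

3.82 dB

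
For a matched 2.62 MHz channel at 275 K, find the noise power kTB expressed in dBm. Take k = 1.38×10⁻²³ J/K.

P_n = kTB = 1.38×10⁻²³ × 275 × 2.62×10⁶ = 9.94×10⁻¹⁵ W
In dBm: 10 log₁₀(9.94×10⁻¹⁵ / 10⁻³) = −110.0 dBm

−110.0 dBm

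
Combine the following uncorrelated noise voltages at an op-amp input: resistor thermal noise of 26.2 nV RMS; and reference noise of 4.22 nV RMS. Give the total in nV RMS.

Uncorrelated sources add in power (mean-square): V_tot = √(ΣV_i²)
V_tot = √[(2.62×10⁻⁸)² + (4.22×10⁻⁹)²] = 2.65×10⁻⁸ V = 26.5 nV

26.5 nV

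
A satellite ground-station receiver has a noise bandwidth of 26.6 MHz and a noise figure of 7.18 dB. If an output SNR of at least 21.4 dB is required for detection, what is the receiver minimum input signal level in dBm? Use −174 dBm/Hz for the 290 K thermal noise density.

−71.2 dBm

Sensitivity = −174 + 10 log₁₀(B) + NF + SNR_min
= −174 + 74.25 + 7.18 + 21.4
= −71.17 dBm → −71.2 dBm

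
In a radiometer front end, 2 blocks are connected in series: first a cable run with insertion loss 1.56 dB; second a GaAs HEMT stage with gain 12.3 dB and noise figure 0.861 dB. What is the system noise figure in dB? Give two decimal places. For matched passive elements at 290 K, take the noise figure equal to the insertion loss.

2.42 dB

Convert to linear (a loss of L dB is a gain of −L dB): F_i = 10^(NF_i/10), G_i = 10^(G_i,dB/10)
  Stage 1: F_1 = 10^(1.56/10) = 1.432, G_1 = 10^(−1.56/10) = 0.6982
  Stage 2: F_2 = 10^(0.861/10) = 1.219, G_2 = 10^(12.3/10) = 16.98
Friis cascade:
  F = 1.432 + (1.219 − 1)/0.6982 = 1.746
NF = 10 log₁₀(1.746) = 2.42 dB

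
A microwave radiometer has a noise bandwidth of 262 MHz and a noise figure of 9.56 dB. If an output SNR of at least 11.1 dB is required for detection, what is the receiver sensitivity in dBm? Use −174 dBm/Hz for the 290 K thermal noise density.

Sensitivity = −174 + 10 log₁₀(B) + NF + SNR_min
= −174 + 84.18 + 9.56 + 11.1
= −69.16 dBm → −69.2 dBm

−69.2 dBm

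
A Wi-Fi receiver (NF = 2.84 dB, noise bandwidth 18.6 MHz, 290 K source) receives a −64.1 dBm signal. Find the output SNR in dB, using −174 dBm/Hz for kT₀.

Noise floor: N = −174 + 10 log₁₀(B) + NF
10 log₁₀(1.86×10⁷) = 72.7 dB
N = −174 + 72.7 + 2.84 = −98.46 dBm
SNR = P_sig − N = −64.1 − (−98.46) = 34.36 dB → 34.4 dB

34.4 dB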